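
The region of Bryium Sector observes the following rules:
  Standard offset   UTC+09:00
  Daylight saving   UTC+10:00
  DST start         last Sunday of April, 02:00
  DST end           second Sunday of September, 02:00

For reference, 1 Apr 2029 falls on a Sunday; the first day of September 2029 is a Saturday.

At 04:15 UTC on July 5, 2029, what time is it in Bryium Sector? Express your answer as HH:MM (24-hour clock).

1 April 2029 is a Sunday, so Sundays fall on 1, 8, 15, 22, 29; the last is April 29.
1 September 2029 is a Saturday, so the first Sunday is September 2 and the second is September 9.
At the standard offset (UTC+09:00), 04:15 UTC + 9h = 13:15 Bryium Sector standard time.
Daylight saving runs 29 April – 9 September; the standard-time date in Bryium Sector, July 5, 2029, is inside that window, so Bryium Sector is at UTC+10:00.
04:15 UTC + 10h = 14:15 local.

14:15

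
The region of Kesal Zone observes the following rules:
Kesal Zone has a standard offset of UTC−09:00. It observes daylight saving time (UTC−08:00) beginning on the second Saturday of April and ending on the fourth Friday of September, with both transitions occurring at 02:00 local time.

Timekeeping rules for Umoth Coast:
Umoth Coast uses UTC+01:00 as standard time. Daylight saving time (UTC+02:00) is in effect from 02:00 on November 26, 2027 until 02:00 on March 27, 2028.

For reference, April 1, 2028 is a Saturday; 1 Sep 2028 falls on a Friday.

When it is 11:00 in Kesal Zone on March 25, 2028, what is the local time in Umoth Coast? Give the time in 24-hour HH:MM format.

22:00

1 April 2028 is a Saturday, so the first Saturday is April 1 and the second is April 8.
1 September 2028 is a Friday, so the first Friday is September 1 and the fourth is September 22.
March 25, 2028 is outside the daylight-saving period (8 April – 22 September), so Kesal Zone is on standard time, UTC−09:00.
11:00 Kesal Zone + 9h = 20:00 UTC.
At the standard offset (UTC+01:00), 20:00 UTC + 1h = 21:00 Umoth Coast standard time.
The standard-time date in Umoth Coast, March 25, 2028, falls between 26 November 2027 and 27 March 2028, so daylight saving is in effect and Umoth Coast is at UTC+02:00.
20:00 UTC + 2h = 22:00 Umoth Coast.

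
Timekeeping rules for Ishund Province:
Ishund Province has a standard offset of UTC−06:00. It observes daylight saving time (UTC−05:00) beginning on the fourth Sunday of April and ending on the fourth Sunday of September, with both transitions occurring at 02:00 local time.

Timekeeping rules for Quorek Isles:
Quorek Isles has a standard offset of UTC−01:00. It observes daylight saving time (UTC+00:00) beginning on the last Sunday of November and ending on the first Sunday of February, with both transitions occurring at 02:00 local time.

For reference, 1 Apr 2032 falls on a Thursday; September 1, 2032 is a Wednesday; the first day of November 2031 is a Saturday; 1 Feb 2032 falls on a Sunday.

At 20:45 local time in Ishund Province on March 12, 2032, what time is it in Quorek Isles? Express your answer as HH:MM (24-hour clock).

1 April 2032 is a Thursday, so the first Sunday is April 4 and the fourth is April 25.
1 September 2032 is a Wednesday, so the first Sunday is September 5 and the fourth is September 26.
March 12, 2032 is outside the daylight-saving period (25 April – 26 September), so Ishund Province is on standard time, UTC−06:00.
20:45 Ishund Province + 6h = 02:45 UTC (rolling into the next day, 13 March 2032).
1 November 2031 is a Saturday, so Sundays fall on 2, 9, 16, 23, 30; the last is November 30.
1 February 2032 is a Sunday, so the first Sunday is February 1.
At the standard offset (UTC−01:00), 02:45 UTC − 1h = 01:45 Quorek Isles standard time.
Daylight saving runs 30 November 2031 – 1 February 2032; the standard-time date in Quorek Isles, March 13, 2032, is outside that window, so Quorek Isles is on standard time at UTC−01:00.
02:45 UTC − 1h = 01:45 Quorek Isles.

01:45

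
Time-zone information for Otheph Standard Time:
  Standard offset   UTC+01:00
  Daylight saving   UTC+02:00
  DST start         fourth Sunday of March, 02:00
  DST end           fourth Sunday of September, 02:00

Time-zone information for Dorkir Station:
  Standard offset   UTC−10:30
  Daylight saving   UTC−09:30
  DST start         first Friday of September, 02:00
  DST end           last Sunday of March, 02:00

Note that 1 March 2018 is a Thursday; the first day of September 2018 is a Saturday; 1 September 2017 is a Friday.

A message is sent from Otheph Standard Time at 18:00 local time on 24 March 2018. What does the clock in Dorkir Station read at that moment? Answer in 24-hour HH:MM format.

07:30

1 March 2018 is a Thursday, so the first Sunday is March 4 and the fourth is March 25.
1 September 2018 is a Saturday, so the first Sunday is September 2 and the fourth is September 23.
24 March 2018 is outside the daylight-saving period (25 March – 23 September), so Otheph Standard Time is on standard time, UTC+01:00.
18:00 Otheph Standard Time − 1h = 17:00 UTC.
1 September 2017 is a Friday, so the first Friday is September 1.
1 March 2018 is a Thursday, so Sundays fall on 4, 11, 18, 25; the last is March 25.
At the standard offset (UTC−10:30), 17:00 UTC − 10h30m = 06:30 Dorkir Station standard time.
The standard-time date in Dorkir Station, 24 March 2018, lies within the daylight-saving period (1 September 2017 – 25 March 2018), so Dorkir Station is on daylight time, UTC−09:30.
17:00 UTC − 9h30m = 07:30 Dorkir Station.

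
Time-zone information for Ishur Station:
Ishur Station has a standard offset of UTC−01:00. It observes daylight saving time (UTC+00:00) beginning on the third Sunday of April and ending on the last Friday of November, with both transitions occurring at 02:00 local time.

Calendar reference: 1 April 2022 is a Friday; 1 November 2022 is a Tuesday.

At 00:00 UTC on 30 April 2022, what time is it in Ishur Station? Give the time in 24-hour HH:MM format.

00:00

1 April 2022 is a Friday, so the first Sunday is April 3 and the third is April 17.
1 November 2022 is a Tuesday, so Fridays fall on 4, 11, 18, 25; the last is November 25.
At the standard offset (UTC−01:00), 00:00 UTC − 1h = 23:00 Ishur Station standard time (rolling into the previous day, 29 April 2022).
The standard-time date in Ishur Station, 29 April 2022, lies within the daylight-saving period (17 April – 25 November), so Ishur Station is on daylight time, UTC+00:00.
00:00 UTC + 0h = 00:00 local.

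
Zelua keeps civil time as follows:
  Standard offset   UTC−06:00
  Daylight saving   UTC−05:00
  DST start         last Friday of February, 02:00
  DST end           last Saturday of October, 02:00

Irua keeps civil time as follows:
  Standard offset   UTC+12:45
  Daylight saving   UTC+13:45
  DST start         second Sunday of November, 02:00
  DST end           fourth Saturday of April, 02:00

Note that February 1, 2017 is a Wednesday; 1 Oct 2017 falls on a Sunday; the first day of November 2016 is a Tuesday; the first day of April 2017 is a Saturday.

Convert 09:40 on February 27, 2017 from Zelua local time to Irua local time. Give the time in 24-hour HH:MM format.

04:25

1 February 2017 is a Wednesday, so Fridays fall on 3, 10, 17, 24; the last is February 24.
1 October 2017 is a Sunday, so Saturdays fall on 7, 14, 21, 28; the last is October 28.
February 27, 2017 lies within the daylight-saving period (24 February – 28 October), so Zelua is on daylight time, UTC−05:00.
09:40 Zelua + 5h = 14:40 UTC.
1 November 2016 is a Tuesday, so the first Sunday is November 6 and the second is November 13.
1 April 2017 is a Saturday, so the first Saturday is April 1 and the fourth is April 22.
At the standard offset (UTC+12:45), 14:40 UTC + 12h45m = 03:25 Irua standard time (rolling into the next day, 28 February 2017).
The standard-time date in Irua, February 28, 2017, lies within the daylight-saving period (13 November 2016 – 22 April 2017), so Irua is on daylight time, UTC+13:45.
14:40 UTC + 13h45m = 04:25 Irua (rolling into the next day, 28 February 2017).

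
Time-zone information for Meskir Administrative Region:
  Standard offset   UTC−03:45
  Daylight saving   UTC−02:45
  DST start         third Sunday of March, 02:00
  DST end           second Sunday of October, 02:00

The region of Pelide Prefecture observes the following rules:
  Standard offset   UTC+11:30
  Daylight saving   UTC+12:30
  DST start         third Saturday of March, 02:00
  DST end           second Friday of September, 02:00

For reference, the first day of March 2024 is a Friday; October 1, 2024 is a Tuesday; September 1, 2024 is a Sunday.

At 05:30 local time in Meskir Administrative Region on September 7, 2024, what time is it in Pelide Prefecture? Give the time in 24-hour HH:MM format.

20:45

1 March 2024 is a Friday, so the first Sunday is March 3 and the third is March 17.
1 October 2024 is a Tuesday, so the first Sunday is October 6 and the second is October 13.
Daylight saving runs 17 March – 13 October; September 7, 2024 is inside that window, so Meskir Administrative Region is at UTC−02:45.
05:30 Meskir Administrative Region + 2h45m = 08:15 UTC.
1 March 2024 is a Friday, so the first Saturday is March 2 and the third is March 16.
1 September 2024 is a Sunday, so the first Friday is September 6 and the second is September 13.
At the standard offset (UTC+11:30), 08:15 UTC + 11h30m = 19:45 Pelide Prefecture standard time.
The standard-time date in Pelide Prefecture, September 7, 2024, falls between 16 March and 13 September, so daylight saving is in effect and Pelide Prefecture is at UTC+12:30.
08:15 UTC + 12h30m = 20:45 Pelide Prefecture.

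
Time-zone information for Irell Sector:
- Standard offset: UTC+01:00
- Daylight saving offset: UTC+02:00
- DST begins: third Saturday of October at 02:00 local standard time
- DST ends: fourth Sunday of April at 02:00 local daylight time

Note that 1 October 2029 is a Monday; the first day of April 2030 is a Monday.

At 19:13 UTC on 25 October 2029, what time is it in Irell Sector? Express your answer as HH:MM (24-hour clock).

21:13

1 October 2029 is a Monday, so the first Saturday is October 6 and the third is October 20.
1 April 2030 is a Monday, so the first Sunday is April 7 and the fourth is April 28.
At the standard offset (UTC+01:00), 19:13 UTC + 1h = 20:13 Irell Sector standard time.
The standard-time date in Irell Sector, 25 October 2029, lies within the daylight-saving period (20 October 2029 – 28 April 2030), so Irell Sector is on daylight time, UTC+02:00.
19:13 UTC + 2h = 21:13 local.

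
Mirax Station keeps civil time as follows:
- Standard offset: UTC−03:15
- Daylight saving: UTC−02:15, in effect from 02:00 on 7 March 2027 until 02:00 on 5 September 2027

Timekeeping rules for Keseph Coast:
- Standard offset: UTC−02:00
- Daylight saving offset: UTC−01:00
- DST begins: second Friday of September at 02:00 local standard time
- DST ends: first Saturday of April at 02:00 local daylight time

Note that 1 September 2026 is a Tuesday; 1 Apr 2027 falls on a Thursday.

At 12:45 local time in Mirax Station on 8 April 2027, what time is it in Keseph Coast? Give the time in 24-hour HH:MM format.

13:00

Daylight saving runs 7 March – 5 September; 8 April 2027 is inside that window, so Mirax Station is at UTC−02:15.
12:45 Mirax Station + 2h15m = 15:00 UTC.
1 September 2026 is a Tuesday, so the first Friday is September 4 and the second is September 11.
1 April 2027 is a Thursday, so the first Saturday is April 3.
At the standard offset (UTC−02:00), 15:00 UTC − 2h = 13:00 Keseph Coast standard time.
The standard-time date in Keseph Coast, 8 April 2027, is outside the daylight-saving period (11 September 2026 – 3 April 2027), so Keseph Coast is on standard time, UTC−02:00.
15:00 UTC − 2h = 13:00 Keseph Coast.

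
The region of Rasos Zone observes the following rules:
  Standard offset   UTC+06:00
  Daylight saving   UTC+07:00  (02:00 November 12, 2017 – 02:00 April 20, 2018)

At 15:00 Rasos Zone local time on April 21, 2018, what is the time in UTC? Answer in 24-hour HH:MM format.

April 21, 2018 is outside the daylight-saving period (12 November 2017 – 20 April 2018), so Rasos Zone is on standard time, UTC+06:00.
15:00 local − 6h = 09:00 UTC.

09:00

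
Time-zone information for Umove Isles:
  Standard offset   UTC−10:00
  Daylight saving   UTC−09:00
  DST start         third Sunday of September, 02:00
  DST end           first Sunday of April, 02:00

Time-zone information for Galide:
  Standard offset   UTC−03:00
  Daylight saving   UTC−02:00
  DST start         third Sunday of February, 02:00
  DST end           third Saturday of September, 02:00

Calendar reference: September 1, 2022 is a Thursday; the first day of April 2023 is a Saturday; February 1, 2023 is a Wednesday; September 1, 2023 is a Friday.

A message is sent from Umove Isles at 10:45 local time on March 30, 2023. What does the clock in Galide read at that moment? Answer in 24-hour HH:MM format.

17:45

1 September 2022 is a Thursday, so the first Sunday is September 4 and the third is September 18.
1 April 2023 is a Saturday, so the first Sunday is April 2.
March 30, 2023 falls between 18 September 2022 and 2 April 2023, so daylight saving is in effect and Umove Isles is at UTC−09:00.
10:45 Umove Isles + 9h = 19:45 UTC.
1 February 2023 is a Wednesday, so the first Sunday is February 5 and the third is February 19.
1 September 2023 is a Friday, so the first Saturday is September 2 and the third is September 16.
At the standard offset (UTC−03:00), 19:45 UTC − 3h = 16:45 Galide standard time.
The standard-time date in Galide, March 30, 2023, lies within the daylight-saving period (19 February – 16 September), so Galide is on daylight time, UTC−02:00.
19:45 UTC − 2h = 17:45 Galide.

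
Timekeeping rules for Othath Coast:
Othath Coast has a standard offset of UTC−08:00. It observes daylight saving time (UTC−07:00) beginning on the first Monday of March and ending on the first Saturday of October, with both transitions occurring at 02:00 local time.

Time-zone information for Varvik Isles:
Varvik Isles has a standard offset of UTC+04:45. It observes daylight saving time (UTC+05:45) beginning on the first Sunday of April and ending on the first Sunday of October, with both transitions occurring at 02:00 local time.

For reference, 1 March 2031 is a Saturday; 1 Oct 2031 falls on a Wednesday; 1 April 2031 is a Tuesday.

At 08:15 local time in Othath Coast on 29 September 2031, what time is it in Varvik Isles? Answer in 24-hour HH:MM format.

1 March 2031 is a Saturday, so the first Monday is March 3.
1 October 2031 is a Wednesday, so the first Saturday is October 4.
Daylight saving runs 3 March – 4 October; 29 September 2031 is inside that window, so Othath Coast is at UTC−07:00.
08:15 Othath Coast + 7h = 15:15 UTC.
1 April 2031 is a Tuesday, so the first Sunday is April 6.
1 October 2031 is a Wednesday, so the first Sunday is October 5.
At the standard offset (UTC+04:45), 15:15 UTC + 4h45m = 20:00 Varvik Isles standard time.
The standard-time date in Varvik Isles, 29 September 2031, lies within the daylight-saving period (6 April – 5 October), so Varvik Isles is on daylight time, UTC+05:45.
15:15 UTC + 5h45m = 21:00 Varvik Isles.

21:00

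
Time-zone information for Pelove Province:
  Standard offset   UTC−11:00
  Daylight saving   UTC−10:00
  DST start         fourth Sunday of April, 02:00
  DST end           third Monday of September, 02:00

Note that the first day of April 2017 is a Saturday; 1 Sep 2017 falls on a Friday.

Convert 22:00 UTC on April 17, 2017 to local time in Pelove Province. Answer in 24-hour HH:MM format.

11:00

1 April 2017 is a Saturday, so the first Sunday is April 2 and the fourth is April 23.
1 September 2017 is a Friday, so the first Monday is September 4 and the third is September 18.
At the standard offset (UTC−11:00), 22:00 UTC − 11h = 11:00 Pelove Province standard time.
Daylight saving runs 23 April – 18 September; the standard-time date in Pelove Province, April 17, 2017, is outside that window, so Pelove Province is on standard time at UTC−11:00.
22:00 UTC − 11h = 11:00 local.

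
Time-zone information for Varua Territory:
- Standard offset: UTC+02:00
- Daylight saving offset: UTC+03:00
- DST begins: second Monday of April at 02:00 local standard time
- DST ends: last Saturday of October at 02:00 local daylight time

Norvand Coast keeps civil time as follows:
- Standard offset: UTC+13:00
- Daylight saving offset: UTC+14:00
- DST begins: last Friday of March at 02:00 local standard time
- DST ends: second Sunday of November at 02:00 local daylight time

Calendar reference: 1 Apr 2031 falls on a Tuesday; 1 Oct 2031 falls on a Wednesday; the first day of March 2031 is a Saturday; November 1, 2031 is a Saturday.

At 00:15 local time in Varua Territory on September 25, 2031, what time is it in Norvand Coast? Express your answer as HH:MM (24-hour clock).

11:15

1 April 2031 is a Tuesday, so the first Monday is April 7 and the second is April 14.
1 October 2031 is a Wednesday, so Saturdays fall on 4, 11, 18, 25; the last is October 25.
Daylight saving runs 14 April – 25 October; September 25, 2031 is inside that window, so Varua Territory is at UTC+03:00.
00:15 Varua Territory − 3h = 21:15 UTC (rolling into the previous day, 24 September 2031).
1 March 2031 is a Saturday, so Fridays fall on 7, 14, 21, 28; the last is March 28.
1 November 2031 is a Saturday, so the first Sunday is November 2 and the second is November 9.
At the standard offset (UTC+13:00), 21:15 UTC + 13h = 10:15 Norvand Coast standard time (rolling into the next day, 25 September 2031).
The standard-time date in Norvand Coast, September 25, 2031, lies within the daylight-saving period (28 March – 9 November), so Norvand Coast is on daylight time, UTC+14:00.
21:15 UTC + 14h = 11:15 Norvand Coast (rolling into the next day, 25 September 2031).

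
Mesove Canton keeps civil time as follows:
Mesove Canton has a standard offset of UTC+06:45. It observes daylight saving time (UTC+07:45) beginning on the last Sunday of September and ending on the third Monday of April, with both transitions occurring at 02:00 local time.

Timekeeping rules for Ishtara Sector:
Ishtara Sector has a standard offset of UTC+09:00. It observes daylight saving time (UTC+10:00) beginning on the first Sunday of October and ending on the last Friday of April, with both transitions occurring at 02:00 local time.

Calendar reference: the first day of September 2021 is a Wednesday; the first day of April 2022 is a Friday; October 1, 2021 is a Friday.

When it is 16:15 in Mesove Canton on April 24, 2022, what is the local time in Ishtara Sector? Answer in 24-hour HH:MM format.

1 September 2021 is a Wednesday, so Sundays fall on 5, 12, 19, 26; the last is September 26.
1 April 2022 is a Friday, so the first Monday is April 4 and the third is April 18.
Daylight saving runs 26 September 2021 – 18 April 2022; April 24, 2022 is outside that window, so Mesove Canton is on standard time at UTC+06:45.
16:15 Mesove Canton − 6h45m = 09:30 UTC.
1 October 2021 is a Friday, so the first Sunday is October 3.
1 April 2022 is a Friday, so Fridays fall on 1, 8, 15, 22, 29; the last is April 29.
At the standard offset (UTC+09:00), 09:30 UTC + 9h = 18:30 Ishtara Sector standard time.
The standard-time date in Ishtara Sector, April 24, 2022, falls between 3 October 2021 and 29 April 2022, so daylight saving is in effect and Ishtara Sector is at UTC+10:00.
09:30 UTC + 10h = 19:30 Ishtara Sector.

19:30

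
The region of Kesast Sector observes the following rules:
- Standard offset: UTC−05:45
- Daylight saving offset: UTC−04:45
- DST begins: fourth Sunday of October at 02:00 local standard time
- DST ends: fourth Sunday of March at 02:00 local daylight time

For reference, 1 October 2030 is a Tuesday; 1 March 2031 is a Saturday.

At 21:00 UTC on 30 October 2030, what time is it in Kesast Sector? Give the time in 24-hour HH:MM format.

16:15

1 October 2030 is a Tuesday, so the first Sunday is October 6 and the fourth is October 27.
1 March 2031 is a Saturday, so the first Sunday is March 2 and the fourth is March 23.
At the standard offset (UTC−05:45), 21:00 UTC − 5h45m = 15:15 Kesast Sector standard time.
Daylight saving runs 27 October 2030 – 23 March 2031; the standard-time date in Kesast Sector, 30 October 2030, is inside that window, so Kesast Sector is at UTC−04:45.
21:00 UTC − 4h45m = 16:15 local.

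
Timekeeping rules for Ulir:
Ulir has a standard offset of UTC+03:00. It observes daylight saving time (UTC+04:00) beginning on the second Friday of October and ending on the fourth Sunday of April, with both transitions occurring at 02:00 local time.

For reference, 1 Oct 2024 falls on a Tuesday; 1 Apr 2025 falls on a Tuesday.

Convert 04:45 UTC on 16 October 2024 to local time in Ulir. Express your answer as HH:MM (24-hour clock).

1 October 2024 is a Tuesday, so the first Friday is October 4 and the second is October 11.
1 April 2025 is a Tuesday, so the first Sunday is April 6 and the fourth is April 27.
At the standard offset (UTC+03:00), 04:45 UTC + 3h = 07:45 Ulir standard time.
Daylight saving runs 11 October 2024 – 27 April 2025; the standard-time date in Ulir, 16 October 2024, is inside that window, so Ulir is at UTC+04:00.
04:45 UTC + 4h = 08:45 local.

08:45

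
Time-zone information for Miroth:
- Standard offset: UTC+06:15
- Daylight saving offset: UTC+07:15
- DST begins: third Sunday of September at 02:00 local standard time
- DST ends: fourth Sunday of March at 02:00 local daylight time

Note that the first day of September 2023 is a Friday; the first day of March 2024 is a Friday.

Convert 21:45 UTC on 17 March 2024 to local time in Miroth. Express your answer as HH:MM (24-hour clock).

05:00

1 September 2023 is a Friday, so the first Sunday is September 3 and the third is September 17.
1 March 2024 is a Friday, so the first Sunday is March 3 and the fourth is March 24.
At the standard offset (UTC+06:15), 21:45 UTC + 6h15m = 04:00 Miroth standard time (rolling into the next day, 18 March 2024).
The standard-time date in Miroth, 18 March 2024, falls between 17 September 2023 and 24 March 2024, so daylight saving is in effect and Miroth is at UTC+07:15.
21:45 UTC + 7h15m = 05:00 local (rolling into the next day, 18 March 2024).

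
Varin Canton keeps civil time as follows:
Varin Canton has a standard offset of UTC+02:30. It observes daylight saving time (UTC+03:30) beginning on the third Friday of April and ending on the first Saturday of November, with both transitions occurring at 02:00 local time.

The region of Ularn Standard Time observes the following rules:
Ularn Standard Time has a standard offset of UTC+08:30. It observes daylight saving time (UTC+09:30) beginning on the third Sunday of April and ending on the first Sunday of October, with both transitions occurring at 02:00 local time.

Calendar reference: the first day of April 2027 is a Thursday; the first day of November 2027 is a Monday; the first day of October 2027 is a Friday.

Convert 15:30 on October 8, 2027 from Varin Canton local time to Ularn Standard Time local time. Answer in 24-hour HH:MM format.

20:30

1 April 2027 is a Thursday, so the first Friday is April 2 and the third is April 16.
1 November 2027 is a Monday, so the first Saturday is November 6.
October 8, 2027 lies within the daylight-saving period (16 April – 6 November), so Varin Canton is on daylight time, UTC+03:30.
15:30 Varin Canton − 3h30m = 12:00 UTC.
1 April 2027 is a Thursday, so the first Sunday is April 4 and the third is April 18.
1 October 2027 is a Friday, so the first Sunday is October 3.
At the standard offset (UTC+08:30), 12:00 UTC + 8h30m = 20:30 Ularn Standard Time standard time.
The standard-time date in Ularn Standard Time, October 8, 2027, is outside the daylight-saving period (18 April – 3 October), so Ularn Standard Time is on standard time, UTC+08:30.
12:00 UTC + 8h30m = 20:30 Ularn Standard Time.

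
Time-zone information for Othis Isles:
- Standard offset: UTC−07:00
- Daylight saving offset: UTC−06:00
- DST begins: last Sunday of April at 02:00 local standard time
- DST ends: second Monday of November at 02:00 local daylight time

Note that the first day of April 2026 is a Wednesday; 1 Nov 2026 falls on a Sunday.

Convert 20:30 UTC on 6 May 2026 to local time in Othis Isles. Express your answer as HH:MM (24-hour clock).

14:30

1 April 2026 is a Wednesday, so Sundays fall on 5, 12, 19, 26; the last is April 26.
1 November 2026 is a Sunday, so the first Monday is November 2 and the second is November 9.
At the standard offset (UTC−07:00), 20:30 UTC − 7h = 13:30 Othis Isles standard time.
The standard-time date in Othis Isles, 6 May 2026, lies within the daylight-saving period (26 April – 9 November), so Othis Isles is on daylight time, UTC−06:00.
20:30 UTC − 6h = 14:30 local.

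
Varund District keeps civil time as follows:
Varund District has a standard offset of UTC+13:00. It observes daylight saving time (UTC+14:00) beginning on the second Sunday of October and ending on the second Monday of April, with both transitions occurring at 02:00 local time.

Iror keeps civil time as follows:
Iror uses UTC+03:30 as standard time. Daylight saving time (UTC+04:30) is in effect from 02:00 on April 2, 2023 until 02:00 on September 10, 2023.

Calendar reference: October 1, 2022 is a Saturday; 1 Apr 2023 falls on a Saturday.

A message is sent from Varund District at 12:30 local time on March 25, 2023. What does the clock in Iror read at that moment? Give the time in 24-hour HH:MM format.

1 October 2022 is a Saturday, so the first Sunday is October 2 and the second is October 9.
1 April 2023 is a Saturday, so the first Monday is April 3 and the second is April 10.
March 25, 2023 lies within the daylight-saving period (9 October 2022 – 10 April 2023), so Varund District is on daylight time, UTC+14:00.
12:30 Varund District − 14h = 22:30 UTC (rolling into the previous day, 24 March 2023).
At the standard offset (UTC+03:30), 22:30 UTC + 3h30m = 02:00 Iror standard time (rolling into the next day, 25 March 2023).
The standard-time date in Iror, March 25, 2023, is outside the daylight-saving period (2 April – 10 September), so Iror is on standard time, UTC+03:30.
22:30 UTC + 3h30m = 02:00 Iror (rolling into the next day, 25 March 2023).

02:00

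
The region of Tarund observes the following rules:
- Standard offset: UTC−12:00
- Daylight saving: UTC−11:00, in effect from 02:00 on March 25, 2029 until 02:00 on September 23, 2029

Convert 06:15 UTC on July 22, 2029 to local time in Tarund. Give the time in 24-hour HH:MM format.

At the standard offset (UTC−12:00), 06:15 UTC − 12h = 18:15 Tarund standard time (rolling into the previous day, 21 July 2029).
The standard-time date in Tarund, July 21, 2029, falls between 25 March and 23 September, so daylight saving is in effect and Tarund is at UTC−11:00.
06:15 UTC − 11h = 19:15 local (rolling into the previous day, 21 July 2029).

19:15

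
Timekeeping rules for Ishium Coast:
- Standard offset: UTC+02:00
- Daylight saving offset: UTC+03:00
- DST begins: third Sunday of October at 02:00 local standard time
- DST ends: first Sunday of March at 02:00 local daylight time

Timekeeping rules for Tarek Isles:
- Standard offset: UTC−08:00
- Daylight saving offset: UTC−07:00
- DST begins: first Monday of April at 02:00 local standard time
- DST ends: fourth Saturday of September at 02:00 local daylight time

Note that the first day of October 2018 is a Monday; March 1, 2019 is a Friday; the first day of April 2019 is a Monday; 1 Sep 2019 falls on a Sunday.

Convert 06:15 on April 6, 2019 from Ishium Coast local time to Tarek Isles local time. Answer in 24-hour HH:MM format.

21:15

1 October 2018 is a Monday, so the first Sunday is October 7 and the third is October 21.
1 March 2019 is a Friday, so the first Sunday is March 3.
April 6, 2019 does not fall between 21 October 2018 and 3 March 2019, so daylight saving is not in effect and Ishium Coast is at UTC+02:00.
06:15 Ishium Coast − 2h = 04:15 UTC.
1 April 2019 is a Monday, so the first Monday is April 1.
1 September 2019 is a Sunday, so the first Saturday is September 7 and the fourth is September 28.
At the standard offset (UTC−08:00), 04:15 UTC − 8h = 20:15 Tarek Isles standard time (rolling into the previous day, 5 April 2019).
Daylight saving runs 1 April – 28 September; the standard-time date in Tarek Isles, April 5, 2019, is inside that window, so Tarek Isles is at UTC−07:00.
04:15 UTC − 7h = 21:15 Tarek Isles (rolling into the previous day, 5 April 2019).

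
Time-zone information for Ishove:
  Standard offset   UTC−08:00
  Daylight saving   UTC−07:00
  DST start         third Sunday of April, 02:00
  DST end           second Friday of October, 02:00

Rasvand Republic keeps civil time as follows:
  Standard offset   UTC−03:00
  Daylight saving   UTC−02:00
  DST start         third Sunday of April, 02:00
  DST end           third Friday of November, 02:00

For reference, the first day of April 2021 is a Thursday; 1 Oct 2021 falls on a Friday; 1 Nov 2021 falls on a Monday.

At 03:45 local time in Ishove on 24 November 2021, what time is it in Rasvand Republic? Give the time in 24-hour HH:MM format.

1 April 2021 is a Thursday, so the first Sunday is April 4 and the third is April 18.
1 October 2021 is a Friday, so the first Friday is October 1 and the second is October 8.
24 November 2021 is outside the daylight-saving period (18 April – 8 October), so Ishove is on standard time, UTC−08:00.
03:45 Ishove + 8h = 11:45 UTC.
1 April 2021 is a Thursday, so the first Sunday is April 4 and the third is April 18.
1 November 2021 is a Monday, so the first Friday is November 5 and the third is November 19.
At the standard offset (UTC−03:00), 11:45 UTC − 3h = 08:45 Rasvand Republic standard time.
The standard-time date in Rasvand Republic, 24 November 2021, is outside the daylight-saving period (18 April – 19 November), so Rasvand Republic is on standard time, UTC−03:00.
11:45 UTC − 3h = 08:45 Rasvand Republic.

08:45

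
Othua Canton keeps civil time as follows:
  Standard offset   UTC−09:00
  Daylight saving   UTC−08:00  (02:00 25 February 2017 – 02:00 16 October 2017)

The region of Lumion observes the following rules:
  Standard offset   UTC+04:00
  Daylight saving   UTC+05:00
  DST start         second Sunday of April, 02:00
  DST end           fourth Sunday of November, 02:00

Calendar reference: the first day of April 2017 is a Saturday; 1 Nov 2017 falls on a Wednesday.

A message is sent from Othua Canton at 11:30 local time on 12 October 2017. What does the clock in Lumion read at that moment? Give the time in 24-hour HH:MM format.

00:30

12 October 2017 falls between 25 February and 16 October, so daylight saving is in effect and Othua Canton is at UTC−08:00.
11:30 Othua Canton + 8h = 19:30 UTC.
1 April 2017 is a Saturday, so the first Sunday is April 2 and the second is April 9.
1 November 2017 is a Wednesday, so the first Sunday is November 5 and the fourth is November 26.
At the standard offset (UTC+04:00), 19:30 UTC + 4h = 23:30 Lumion standard time.
The standard-time date in Lumion, 12 October 2017, falls between 9 April and 26 November, so daylight saving is in effect and Lumion is at UTC+05:00.
19:30 UTC + 5h = 00:30 Lumion (rolling into the next day, 13 October 2017).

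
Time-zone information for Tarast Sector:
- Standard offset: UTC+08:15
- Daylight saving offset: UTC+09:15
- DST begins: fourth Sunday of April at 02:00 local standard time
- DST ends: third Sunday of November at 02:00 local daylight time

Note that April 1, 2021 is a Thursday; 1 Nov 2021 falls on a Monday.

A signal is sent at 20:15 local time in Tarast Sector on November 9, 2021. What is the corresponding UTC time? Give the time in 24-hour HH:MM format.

1 April 2021 is a Thursday, so the first Sunday is April 4 and the fourth is April 25.
1 November 2021 is a Monday, so the first Sunday is November 7 and the third is November 21.
November 9, 2021 lies within the daylight-saving period (25 April – 21 November), so Tarast Sector is on daylight time, UTC+09:15.
20:15 local − 9h15m = 11:00 UTC.

11:00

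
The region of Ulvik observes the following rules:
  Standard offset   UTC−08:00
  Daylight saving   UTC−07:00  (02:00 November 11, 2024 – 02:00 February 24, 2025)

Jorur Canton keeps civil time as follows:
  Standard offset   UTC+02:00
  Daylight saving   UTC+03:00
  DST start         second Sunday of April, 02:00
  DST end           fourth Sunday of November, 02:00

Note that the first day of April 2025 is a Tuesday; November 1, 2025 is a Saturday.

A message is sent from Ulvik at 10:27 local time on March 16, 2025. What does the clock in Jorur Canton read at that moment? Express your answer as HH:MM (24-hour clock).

20:27

March 16, 2025 is outside the daylight-saving period (11 November 2024 – 24 February 2025), so Ulvik is on standard time, UTC−08:00.
10:27 Ulvik + 8h = 18:27 UTC.
1 April 2025 is a Tuesday, so the first Sunday is April 6 and the second is April 13.
1 November 2025 is a Saturday, so the first Sunday is November 2 and the fourth is November 23.
At the standard offset (UTC+02:00), 18:27 UTC + 2h = 20:27 Jorur Canton standard time.
The standard-time date in Jorur Canton, March 16, 2025, is outside the daylight-saving period (13 April – 23 November), so Jorur Canton is on standard time, UTC+02:00.
18:27 UTC + 2h = 20:27 Jorur Canton.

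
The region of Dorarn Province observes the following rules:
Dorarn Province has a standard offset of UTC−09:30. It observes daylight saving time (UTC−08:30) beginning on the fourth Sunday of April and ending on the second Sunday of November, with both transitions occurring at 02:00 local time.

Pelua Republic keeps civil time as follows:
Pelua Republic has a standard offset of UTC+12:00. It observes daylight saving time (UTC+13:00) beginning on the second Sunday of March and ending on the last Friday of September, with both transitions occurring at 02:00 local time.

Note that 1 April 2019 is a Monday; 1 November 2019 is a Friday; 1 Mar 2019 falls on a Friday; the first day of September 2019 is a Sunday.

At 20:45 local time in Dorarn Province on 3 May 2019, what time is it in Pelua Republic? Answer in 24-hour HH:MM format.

1 April 2019 is a Monday, so the first Sunday is April 7 and the fourth is April 28.
1 November 2019 is a Friday, so the first Sunday is November 3 and the second is November 10.
3 May 2019 lies within the daylight-saving period (28 April – 10 November), so Dorarn Province is on daylight time, UTC−08:30.
20:45 Dorarn Province + 8h30m = 05:15 UTC (rolling into the next day, 4 May 2019).
1 March 2019 is a Friday, so the first Sunday is March 3 and the second is March 10.
1 September 2019 is a Sunday, so Fridays fall on 6, 13, 20, 27; the last is September 27.
At the standard offset (UTC+12:00), 05:15 UTC + 12h = 17:15 Pelua Republic standard time.
The standard-time date in Pelua Republic, 4 May 2019, falls between 10 March and 27 September, so daylight saving is in effect and Pelua Republic is at UTC+13:00.
05:15 UTC + 13h = 18:15 Pelua Republic.

18:15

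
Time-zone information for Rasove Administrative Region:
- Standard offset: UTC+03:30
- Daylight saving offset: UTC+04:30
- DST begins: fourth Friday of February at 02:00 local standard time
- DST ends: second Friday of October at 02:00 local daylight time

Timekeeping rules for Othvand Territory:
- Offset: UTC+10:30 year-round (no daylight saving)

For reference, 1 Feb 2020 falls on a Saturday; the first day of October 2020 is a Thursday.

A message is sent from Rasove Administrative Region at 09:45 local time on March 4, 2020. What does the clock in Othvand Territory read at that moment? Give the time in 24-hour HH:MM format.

1 February 2020 is a Saturday, so the first Friday is February 7 and the fourth is February 28.
1 October 2020 is a Thursday, so the first Friday is October 2 and the second is October 9.
March 4, 2020 lies within the daylight-saving period (28 February – 9 October), so Rasove Administrative Region is on daylight time, UTC+04:30.
09:45 Rasove Administrative Region − 4h30m = 05:15 UTC.
Othvand Territory stays on UTC+10:30 all year.
05:15 UTC + 10h30m = 15:45 Othvand Territory.

15:45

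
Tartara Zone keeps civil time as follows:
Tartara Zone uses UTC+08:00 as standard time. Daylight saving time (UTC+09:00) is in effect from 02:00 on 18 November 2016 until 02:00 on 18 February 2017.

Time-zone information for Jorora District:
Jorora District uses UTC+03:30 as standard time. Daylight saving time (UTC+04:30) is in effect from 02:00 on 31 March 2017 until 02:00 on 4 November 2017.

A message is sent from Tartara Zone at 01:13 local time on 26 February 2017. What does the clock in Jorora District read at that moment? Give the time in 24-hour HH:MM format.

20:43

26 February 2017 does not fall between 18 November 2016 and 18 February 2017, so daylight saving is not in effect and Tartara Zone is at UTC+08:00.
01:13 Tartara Zone − 8h = 17:13 UTC (rolling into the previous day, 25 February 2017).
At the standard offset (UTC+03:30), 17:13 UTC + 3h30m = 20:43 Jorora District standard time.
The standard-time date in Jorora District, 25 February 2017, is outside the daylight-saving period (31 March – 4 November), so Jorora District is on standard time, UTC+03:30.
17:13 UTC + 3h30m = 20:43 Jorora District.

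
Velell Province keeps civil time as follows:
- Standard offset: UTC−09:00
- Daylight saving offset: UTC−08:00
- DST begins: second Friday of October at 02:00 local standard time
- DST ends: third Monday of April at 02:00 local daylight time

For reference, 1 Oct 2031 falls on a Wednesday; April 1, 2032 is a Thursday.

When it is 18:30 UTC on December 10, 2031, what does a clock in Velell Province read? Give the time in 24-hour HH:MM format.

10:30

1 October 2031 is a Wednesday, so the first Friday is October 3 and the second is October 10.
1 April 2032 is a Thursday, so the first Monday is April 5 and the third is April 19.
At the standard offset (UTC−09:00), 18:30 UTC − 9h = 09:30 Velell Province standard time.
Daylight saving runs 10 October 2031 – 19 April 2032; the standard-time date in Velell Province, December 10, 2031, is inside that window, so Velell Province is at UTC−08:00.
18:30 UTC − 8h = 10:30 local.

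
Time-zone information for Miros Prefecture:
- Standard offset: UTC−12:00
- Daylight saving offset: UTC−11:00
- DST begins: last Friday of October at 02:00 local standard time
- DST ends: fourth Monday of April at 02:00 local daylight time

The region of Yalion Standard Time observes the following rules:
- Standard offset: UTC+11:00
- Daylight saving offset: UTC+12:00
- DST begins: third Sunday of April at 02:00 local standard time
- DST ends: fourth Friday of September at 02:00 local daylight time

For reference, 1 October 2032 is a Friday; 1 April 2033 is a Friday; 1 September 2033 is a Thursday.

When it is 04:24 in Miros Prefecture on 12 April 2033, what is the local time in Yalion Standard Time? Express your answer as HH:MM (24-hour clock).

1 October 2032 is a Friday, so Fridays fall on 1, 8, 15, 22, 29; the last is October 29.
1 April 2033 is a Friday, so the first Monday is April 4 and the fourth is April 25.
12 April 2033 falls between 29 October 2032 and 25 April 2033, so daylight saving is in effect and Miros Prefecture is at UTC−11:00.
04:24 Miros Prefecture + 11h = 15:24 UTC.
1 April 2033 is a Friday, so the first Sunday is April 3 and the third is April 17.
1 September 2033 is a Thursday, so the first Friday is September 2 and the fourth is September 23.
At the standard offset (UTC+11:00), 15:24 UTC + 11h = 02:24 Yalion Standard Time standard time (rolling into the next day, 13 April 2033).
The standard-time date in Yalion Standard Time, 13 April 2033, is outside the daylight-saving period (17 April – 23 September), so Yalion Standard Time is on standard time, UTC+11:00.
15:24 UTC + 11h = 02:24 Yalion Standard Time (rolling into the next day, 13 April 2033).

02:24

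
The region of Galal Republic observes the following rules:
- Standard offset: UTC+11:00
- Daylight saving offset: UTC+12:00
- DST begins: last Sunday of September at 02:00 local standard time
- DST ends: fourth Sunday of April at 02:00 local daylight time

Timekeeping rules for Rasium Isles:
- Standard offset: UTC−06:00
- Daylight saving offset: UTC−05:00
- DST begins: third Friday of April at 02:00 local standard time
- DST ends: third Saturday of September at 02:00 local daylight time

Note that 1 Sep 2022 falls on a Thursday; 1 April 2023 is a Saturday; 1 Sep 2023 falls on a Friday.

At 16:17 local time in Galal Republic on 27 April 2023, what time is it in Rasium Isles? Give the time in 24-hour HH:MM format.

1 September 2022 is a Thursday, so Sundays fall on 4, 11, 18, 25; the last is September 25.
1 April 2023 is a Saturday, so the first Sunday is April 2 and the fourth is April 23.
27 April 2023 is outside the daylight-saving period (25 September 2022 – 23 April 2023), so Galal Republic is on standard time, UTC+11:00.
16:17 Galal Republic − 11h = 05:17 UTC.
1 April 2023 is a Saturday, so the first Friday is April 7 and the third is April 21.
1 September 2023 is a Friday, so the first Saturday is September 2 and the third is September 16.
At the standard offset (UTC−06:00), 05:17 UTC − 6h = 23:17 Rasium Isles standard time (rolling into the previous day, 26 April 2023).
Daylight saving runs 21 April – 16 September; the standard-time date in Rasium Isles, 26 April 2023, is inside that window, so Rasium Isles is at UTC−05:00.
05:17 UTC − 5h = 00:17 Rasium Isles.

00:17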